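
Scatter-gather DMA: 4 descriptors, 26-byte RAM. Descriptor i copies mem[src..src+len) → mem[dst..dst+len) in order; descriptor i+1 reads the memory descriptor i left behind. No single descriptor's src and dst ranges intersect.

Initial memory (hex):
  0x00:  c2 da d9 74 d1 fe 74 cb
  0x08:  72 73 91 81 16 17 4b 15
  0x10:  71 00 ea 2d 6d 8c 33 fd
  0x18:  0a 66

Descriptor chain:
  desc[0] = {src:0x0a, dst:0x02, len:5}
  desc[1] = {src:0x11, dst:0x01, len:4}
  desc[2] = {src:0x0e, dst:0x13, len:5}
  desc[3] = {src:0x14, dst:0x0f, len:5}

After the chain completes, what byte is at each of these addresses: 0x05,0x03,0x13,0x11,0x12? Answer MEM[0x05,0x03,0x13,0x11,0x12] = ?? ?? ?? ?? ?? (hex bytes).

MEM[0x05,0x03,0x13,0x11,0x12] = 17 2d 0a 00 ea

D0: mem[0x02..0x06] <- [91 81 16 17 4b]
D1: mem[0x01..0x04] <- [00 ea 2d 6d]
D2: mem[0x13..0x17] <- [4b 15 71 00 ea]
D3: mem[0x0f..0x13] <- [15 71 00 ea 0a]
query mem[0x05]=0x17, mem[0x03]=0x2d, mem[0x13]=0x0a, mem[0x11]=0x00, mem[0x12]=0xea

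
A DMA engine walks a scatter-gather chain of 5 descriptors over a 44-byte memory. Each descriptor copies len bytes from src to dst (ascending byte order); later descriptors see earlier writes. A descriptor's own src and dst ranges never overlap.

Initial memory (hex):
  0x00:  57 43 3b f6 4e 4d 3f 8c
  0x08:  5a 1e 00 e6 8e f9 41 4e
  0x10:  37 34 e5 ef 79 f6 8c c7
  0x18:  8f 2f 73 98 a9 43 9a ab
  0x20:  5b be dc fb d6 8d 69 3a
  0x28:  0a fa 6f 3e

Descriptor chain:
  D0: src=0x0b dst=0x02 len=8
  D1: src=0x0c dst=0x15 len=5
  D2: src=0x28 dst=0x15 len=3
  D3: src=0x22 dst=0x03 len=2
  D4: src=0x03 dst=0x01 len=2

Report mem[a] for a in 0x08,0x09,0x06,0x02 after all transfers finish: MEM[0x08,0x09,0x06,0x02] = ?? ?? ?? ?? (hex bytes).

  after D0: wrote 8B at 0x02 = e68ef9414e3734e5
  after D1: wrote 5B at 0x15 = 8ef9414e37
  after D2: wrote 3B at 0x15 = 0afa6f
  after D3: wrote 2B at 0x03 = dcfb
  after D4: wrote 2B at 0x01 = dcfb
query mem[0x08]=0x34, mem[0x09]=0xe5, mem[0x06]=0x4e, mem[0x02]=0xfb

MEM[0x08,0x09,0x06,0x02] = 34 e5 4e fb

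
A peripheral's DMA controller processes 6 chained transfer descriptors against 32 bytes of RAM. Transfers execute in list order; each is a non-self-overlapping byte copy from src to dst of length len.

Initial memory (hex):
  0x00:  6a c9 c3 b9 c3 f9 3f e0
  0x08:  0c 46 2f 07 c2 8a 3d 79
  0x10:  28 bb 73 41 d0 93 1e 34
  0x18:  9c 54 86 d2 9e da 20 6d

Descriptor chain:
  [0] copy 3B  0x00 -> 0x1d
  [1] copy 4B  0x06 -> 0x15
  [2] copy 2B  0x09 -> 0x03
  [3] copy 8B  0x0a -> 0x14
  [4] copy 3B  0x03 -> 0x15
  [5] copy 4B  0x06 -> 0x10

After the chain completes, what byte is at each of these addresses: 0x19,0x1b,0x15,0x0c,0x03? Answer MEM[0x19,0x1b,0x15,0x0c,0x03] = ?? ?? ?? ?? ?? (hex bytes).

#0 dst[0x1d+3] := {0x6a,0xc9,0xc3}
#1 dst[0x15+4] := {0x3f,0xe0,0x0c,0x46}
#2 dst[0x03+2] := {0x46,0x2f}
#3 dst[0x14+8] := {0x2f,0x07,0xc2,0x8a,0x3d,0x79,0x28,0xbb}
#4 dst[0x15+3] := {0x46,0x2f,0xf9}
#5 dst[0x10+4] := {0x3f,0xe0,0x0c,0x46}
query mem[0x19]=0x79, mem[0x1b]=0xbb, mem[0x15]=0x46, mem[0x0c]=0xc2, mem[0x03]=0x46

MEM[0x19,0x1b,0x15,0x0c,0x03] = 79 bb 46 c2 46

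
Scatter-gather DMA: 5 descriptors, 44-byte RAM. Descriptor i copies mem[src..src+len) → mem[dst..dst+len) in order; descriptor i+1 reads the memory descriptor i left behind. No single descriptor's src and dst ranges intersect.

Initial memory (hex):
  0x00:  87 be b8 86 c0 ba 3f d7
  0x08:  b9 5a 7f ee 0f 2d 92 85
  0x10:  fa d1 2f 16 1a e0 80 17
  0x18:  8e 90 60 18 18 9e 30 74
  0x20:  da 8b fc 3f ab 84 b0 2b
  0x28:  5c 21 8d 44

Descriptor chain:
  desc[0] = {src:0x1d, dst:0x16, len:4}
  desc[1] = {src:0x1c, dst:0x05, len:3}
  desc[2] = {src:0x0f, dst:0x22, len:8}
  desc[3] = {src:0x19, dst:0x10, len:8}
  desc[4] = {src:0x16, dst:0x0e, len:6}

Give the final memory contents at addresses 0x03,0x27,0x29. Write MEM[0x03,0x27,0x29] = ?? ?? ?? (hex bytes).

MEM[0x03,0x27,0x29] = 86 1a 9e

  after D0: wrote 4B at 0x16 = 9e3074da
  after D1: wrote 3B at 0x05 = 189e30
  after D2: wrote 8B at 0x22 = 85fad12f161ae09e
  after D3: wrote 8B at 0x10 = da6018189e3074da
  after D4: wrote 6B at 0x0e = 74da74da6018
query mem[0x03]=0x86, mem[0x27]=0x1a, mem[0x29]=0x9e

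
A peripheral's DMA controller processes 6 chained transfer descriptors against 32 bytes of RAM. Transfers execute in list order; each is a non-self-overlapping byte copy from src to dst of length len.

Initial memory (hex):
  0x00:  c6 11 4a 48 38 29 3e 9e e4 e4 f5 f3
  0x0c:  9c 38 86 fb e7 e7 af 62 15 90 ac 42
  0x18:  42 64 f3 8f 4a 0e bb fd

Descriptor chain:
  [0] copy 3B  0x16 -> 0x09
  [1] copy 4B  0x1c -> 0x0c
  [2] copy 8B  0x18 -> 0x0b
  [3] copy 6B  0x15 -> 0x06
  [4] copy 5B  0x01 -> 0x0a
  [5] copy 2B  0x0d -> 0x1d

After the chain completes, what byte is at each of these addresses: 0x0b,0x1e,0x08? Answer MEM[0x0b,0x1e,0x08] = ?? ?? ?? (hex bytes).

[0] 0x16->0x09 len=3 : ac 42 42
[1] 0x1c->0x0c len=4 : 4a 0e bb fd
[2] 0x18->0x0b len=8 : 42 64 f3 8f 4a 0e bb fd
[3] 0x15->0x06 len=6 : 90 ac 42 42 64 f3
[4] 0x01->0x0a len=5 : 11 4a 48 38 29
[5] 0x0d->0x1d len=2 : 38 29
query mem[0x0b]=0x4a, mem[0x1e]=0x29, mem[0x08]=0x42

MEM[0x0b,0x1e,0x08] = 4a 29 42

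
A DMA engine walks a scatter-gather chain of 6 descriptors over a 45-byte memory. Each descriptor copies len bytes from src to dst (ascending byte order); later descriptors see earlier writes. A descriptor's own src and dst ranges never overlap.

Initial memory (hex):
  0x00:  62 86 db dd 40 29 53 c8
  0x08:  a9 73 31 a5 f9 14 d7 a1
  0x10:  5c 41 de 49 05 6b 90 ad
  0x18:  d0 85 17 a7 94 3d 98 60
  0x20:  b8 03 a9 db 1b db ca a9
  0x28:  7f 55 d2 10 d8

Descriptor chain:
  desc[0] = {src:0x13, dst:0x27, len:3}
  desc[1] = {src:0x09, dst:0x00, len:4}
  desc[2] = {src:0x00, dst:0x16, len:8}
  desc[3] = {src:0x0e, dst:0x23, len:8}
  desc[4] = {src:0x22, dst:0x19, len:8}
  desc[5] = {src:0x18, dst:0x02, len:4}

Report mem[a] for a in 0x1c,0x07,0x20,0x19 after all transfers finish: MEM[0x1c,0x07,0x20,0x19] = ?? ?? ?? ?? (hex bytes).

MEM[0x1c,0x07,0x20,0x19] = 5c c8 05 a9

D0: mem[0x27..0x29] <- [49 05 6b]
D1: mem[0x00..0x03] <- [73 31 a5 f9]
D2: mem[0x16..0x1d] <- [73 31 a5 f9 40 29 53 c8]
D3: mem[0x23..0x2a] <- [d7 a1 5c 41 de 49 05 6b]
D4: mem[0x19..0x20] <- [a9 d7 a1 5c 41 de 49 05]
D5: mem[0x02..0x05] <- [a5 a9 d7 a1]
query mem[0x1c]=0x5c, mem[0x07]=0xc8, mem[0x20]=0x05, mem[0x19]=0xa9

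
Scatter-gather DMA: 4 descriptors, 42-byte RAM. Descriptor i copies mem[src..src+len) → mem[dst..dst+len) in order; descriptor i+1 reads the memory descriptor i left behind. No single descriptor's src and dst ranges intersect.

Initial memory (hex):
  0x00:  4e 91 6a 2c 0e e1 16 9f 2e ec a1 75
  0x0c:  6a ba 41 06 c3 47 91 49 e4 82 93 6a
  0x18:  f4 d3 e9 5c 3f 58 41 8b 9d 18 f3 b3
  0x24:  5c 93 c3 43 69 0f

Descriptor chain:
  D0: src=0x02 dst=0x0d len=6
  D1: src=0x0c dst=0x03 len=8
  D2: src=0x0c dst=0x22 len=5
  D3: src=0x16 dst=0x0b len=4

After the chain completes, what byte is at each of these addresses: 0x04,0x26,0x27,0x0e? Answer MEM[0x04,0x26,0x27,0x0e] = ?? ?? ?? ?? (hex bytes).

D0: mem[0x0d..0x12] <- [6a 2c 0e e1 16 9f]
D1: mem[0x03..0x0a] <- [6a 6a 2c 0e e1 16 9f 49]
D2: mem[0x22..0x26] <- [6a 6a 2c 0e e1]
D3: mem[0x0b..0x0e] <- [93 6a f4 d3]
query mem[0x04]=0x6a, mem[0x26]=0xe1, mem[0x27]=0x43, mem[0x0e]=0xd3

MEM[0x04,0x26,0x27,0x0e] = 6a e1 43 d3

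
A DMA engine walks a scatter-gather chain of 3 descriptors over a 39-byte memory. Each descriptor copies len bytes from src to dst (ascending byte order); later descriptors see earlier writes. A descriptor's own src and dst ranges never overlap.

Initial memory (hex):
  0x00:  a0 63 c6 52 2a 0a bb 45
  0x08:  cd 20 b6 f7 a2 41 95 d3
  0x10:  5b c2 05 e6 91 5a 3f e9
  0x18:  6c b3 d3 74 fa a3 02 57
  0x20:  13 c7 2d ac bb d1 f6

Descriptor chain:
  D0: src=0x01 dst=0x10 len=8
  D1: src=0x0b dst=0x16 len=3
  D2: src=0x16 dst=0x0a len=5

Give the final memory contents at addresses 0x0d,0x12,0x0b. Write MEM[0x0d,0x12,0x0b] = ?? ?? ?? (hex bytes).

[0] 0x01->0x10 len=8 : 63 c6 52 2a 0a bb 45 cd
[1] 0x0b->0x16 len=3 : f7 a2 41
[2] 0x16->0x0a len=5 : f7 a2 41 b3 d3
query mem[0x0d]=0xb3, mem[0x12]=0x52, mem[0x0b]=0xa2

MEM[0x0d,0x12,0x0b] = b3 52 a2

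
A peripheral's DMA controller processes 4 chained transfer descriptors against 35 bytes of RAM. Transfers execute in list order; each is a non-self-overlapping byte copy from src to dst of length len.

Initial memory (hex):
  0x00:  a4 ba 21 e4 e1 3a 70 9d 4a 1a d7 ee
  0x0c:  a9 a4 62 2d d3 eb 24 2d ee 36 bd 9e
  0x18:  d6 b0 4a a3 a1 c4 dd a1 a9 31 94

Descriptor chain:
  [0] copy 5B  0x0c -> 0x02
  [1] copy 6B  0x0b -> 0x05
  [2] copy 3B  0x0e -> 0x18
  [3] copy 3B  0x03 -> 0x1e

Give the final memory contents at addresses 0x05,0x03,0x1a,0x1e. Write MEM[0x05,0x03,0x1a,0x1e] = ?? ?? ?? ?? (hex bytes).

  after D0: wrote 5B at 0x02 = a9a4622dd3
  after D1: wrote 6B at 0x05 = eea9a4622dd3
  after D2: wrote 3B at 0x18 = 622dd3
  after D3: wrote 3B at 0x1e = a462ee
query mem[0x05]=0xee, mem[0x03]=0xa4, mem[0x1a]=0xd3, mem[0x1e]=0xa4

MEM[0x05,0x03,0x1a,0x1e] = ee a4 d3 a4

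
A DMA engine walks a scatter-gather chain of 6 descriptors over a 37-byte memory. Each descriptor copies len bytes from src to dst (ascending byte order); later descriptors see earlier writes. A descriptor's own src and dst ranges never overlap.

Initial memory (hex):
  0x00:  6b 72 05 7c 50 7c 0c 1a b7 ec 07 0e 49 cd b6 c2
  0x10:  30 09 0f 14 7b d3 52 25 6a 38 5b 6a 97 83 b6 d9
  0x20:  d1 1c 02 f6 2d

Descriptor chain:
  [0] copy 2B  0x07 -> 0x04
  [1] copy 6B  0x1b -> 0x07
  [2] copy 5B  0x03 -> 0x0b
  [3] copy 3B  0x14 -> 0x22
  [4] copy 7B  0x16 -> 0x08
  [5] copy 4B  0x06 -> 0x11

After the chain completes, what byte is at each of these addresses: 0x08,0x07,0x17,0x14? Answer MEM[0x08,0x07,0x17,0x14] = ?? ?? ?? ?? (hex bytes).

D0: mem[0x04..0x05] <- [1a b7]
D1: mem[0x07..0x0c] <- [6a 97 83 b6 d9 d1]
D2: mem[0x0b..0x0f] <- [7c 1a b7 0c 6a]
D3: mem[0x22..0x24] <- [7b d3 52]
D4: mem[0x08..0x0e] <- [52 25 6a 38 5b 6a 97]
D5: mem[0x11..0x14] <- [0c 6a 52 25]
query mem[0x08]=0x52, mem[0x07]=0x6a, mem[0x17]=0x25, mem[0x14]=0x25

MEM[0x08,0x07,0x17,0x14] = 52 6a 25 25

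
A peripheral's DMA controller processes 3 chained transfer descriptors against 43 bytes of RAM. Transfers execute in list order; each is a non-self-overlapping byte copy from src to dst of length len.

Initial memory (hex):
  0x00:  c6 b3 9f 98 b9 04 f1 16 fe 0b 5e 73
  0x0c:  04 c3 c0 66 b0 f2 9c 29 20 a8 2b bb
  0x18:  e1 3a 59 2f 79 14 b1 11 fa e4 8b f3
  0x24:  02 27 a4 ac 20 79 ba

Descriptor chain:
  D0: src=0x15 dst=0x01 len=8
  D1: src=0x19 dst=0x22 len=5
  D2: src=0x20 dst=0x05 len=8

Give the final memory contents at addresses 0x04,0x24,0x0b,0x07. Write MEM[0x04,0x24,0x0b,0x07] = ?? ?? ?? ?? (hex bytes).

D0: mem[0x01..0x08] <- [a8 2b bb e1 3a 59 2f 79]
D1: mem[0x22..0x26] <- [3a 59 2f 79 14]
D2: mem[0x05..0x0c] <- [fa e4 3a 59 2f 79 14 ac]
query mem[0x04]=0xe1, mem[0x24]=0x2f, mem[0x0b]=0x14, mem[0x07]=0x3a

MEM[0x04,0x24,0x0b,0x07] = e1 2f 14 3a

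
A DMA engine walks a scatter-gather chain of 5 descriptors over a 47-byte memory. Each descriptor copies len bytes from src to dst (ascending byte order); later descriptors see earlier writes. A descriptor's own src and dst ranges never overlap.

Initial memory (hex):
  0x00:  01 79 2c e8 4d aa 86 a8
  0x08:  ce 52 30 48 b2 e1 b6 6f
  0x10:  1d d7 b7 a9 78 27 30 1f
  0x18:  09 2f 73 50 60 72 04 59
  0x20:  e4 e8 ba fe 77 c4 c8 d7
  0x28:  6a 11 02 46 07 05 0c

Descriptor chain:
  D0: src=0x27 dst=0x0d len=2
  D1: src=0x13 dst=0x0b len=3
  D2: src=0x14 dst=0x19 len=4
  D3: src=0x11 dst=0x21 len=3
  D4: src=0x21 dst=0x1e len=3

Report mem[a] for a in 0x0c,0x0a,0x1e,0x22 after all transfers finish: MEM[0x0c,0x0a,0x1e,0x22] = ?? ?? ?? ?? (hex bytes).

MEM[0x0c,0x0a,0x1e,0x22] = 78 30 d7 b7

[0] 0x27->0x0d len=2 : d7 6a
[1] 0x13->0x0b len=3 : a9 78 27
[2] 0x14->0x19 len=4 : 78 27 30 1f
[3] 0x11->0x21 len=3 : d7 b7 a9
[4] 0x21->0x1e len=3 : d7 b7 a9
query mem[0x0c]=0x78, mem[0x0a]=0x30, mem[0x1e]=0xd7, mem[0x22]=0xb7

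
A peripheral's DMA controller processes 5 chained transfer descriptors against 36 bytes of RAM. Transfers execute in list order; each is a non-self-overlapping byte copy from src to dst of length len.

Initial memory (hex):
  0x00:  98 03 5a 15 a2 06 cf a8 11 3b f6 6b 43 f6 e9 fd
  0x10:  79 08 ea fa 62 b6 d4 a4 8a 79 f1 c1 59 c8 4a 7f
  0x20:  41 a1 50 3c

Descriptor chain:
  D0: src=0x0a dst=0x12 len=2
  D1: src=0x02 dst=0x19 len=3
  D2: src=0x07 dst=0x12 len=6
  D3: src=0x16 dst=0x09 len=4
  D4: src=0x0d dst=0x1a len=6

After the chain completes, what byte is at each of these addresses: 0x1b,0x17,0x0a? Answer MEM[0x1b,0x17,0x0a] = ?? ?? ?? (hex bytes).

MEM[0x1b,0x17,0x0a] = e9 43 43

#0 dst[0x12+2] := {0xf6,0x6b}
#1 dst[0x19+3] := {0x5a,0x15,0xa2}
#2 dst[0x12+6] := {0xa8,0x11,0x3b,0xf6,0x6b,0x43}
#3 dst[0x09+4] := {0x6b,0x43,0x8a,0x5a}
#4 dst[0x1a+6] := {0xf6,0xe9,0xfd,0x79,0x08,0xa8}
query mem[0x1b]=0xe9, mem[0x17]=0x43, mem[0x0a]=0x43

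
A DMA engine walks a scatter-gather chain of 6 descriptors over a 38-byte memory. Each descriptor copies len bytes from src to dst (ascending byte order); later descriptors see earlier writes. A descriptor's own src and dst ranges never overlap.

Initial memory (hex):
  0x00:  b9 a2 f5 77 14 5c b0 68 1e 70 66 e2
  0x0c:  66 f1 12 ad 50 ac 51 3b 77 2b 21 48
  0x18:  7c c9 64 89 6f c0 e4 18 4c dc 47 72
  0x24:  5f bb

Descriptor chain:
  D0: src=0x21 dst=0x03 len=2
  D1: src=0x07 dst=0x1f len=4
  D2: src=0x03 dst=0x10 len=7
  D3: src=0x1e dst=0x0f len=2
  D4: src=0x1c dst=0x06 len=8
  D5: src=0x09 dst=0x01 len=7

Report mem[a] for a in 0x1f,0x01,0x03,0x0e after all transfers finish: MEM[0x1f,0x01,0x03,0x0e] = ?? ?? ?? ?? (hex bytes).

#0 dst[0x03+2] := {0xdc,0x47}
#1 dst[0x1f+4] := {0x68,0x1e,0x70,0x66}
#2 dst[0x10+7] := {0xdc,0x47,0x5c,0xb0,0x68,0x1e,0x70}
#3 dst[0x0f+2] := {0xe4,0x68}
#4 dst[0x06+8] := {0x6f,0xc0,0xe4,0x68,0x1e,0x70,0x66,0x72}
#5 dst[0x01+7] := {0x68,0x1e,0x70,0x66,0x72,0x12,0xe4}
query mem[0x1f]=0x68, mem[0x01]=0x68, mem[0x03]=0x70, mem[0x0e]=0x12

MEM[0x1f,0x01,0x03,0x0e] = 68 68 70 12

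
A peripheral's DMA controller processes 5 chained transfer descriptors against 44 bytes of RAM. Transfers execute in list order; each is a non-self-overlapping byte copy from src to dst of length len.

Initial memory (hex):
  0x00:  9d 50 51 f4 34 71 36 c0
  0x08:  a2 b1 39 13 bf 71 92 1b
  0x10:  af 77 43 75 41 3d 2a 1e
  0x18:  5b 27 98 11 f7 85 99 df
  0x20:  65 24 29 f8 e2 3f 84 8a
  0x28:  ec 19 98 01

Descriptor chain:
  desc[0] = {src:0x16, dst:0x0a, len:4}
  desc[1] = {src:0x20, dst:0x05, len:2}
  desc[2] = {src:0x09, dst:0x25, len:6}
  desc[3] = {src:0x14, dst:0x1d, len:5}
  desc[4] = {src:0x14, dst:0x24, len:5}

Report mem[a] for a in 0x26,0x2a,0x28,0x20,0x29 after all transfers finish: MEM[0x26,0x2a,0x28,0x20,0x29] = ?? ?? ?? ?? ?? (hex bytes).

  after D0: wrote 4B at 0x0a = 2a1e5b27
  after D1: wrote 2B at 0x05 = 6524
  after D2: wrote 6B at 0x25 = b12a1e5b2792
  after D3: wrote 5B at 0x1d = 413d2a1e5b
  after D4: wrote 5B at 0x24 = 413d2a1e5b
query mem[0x26]=0x2a, mem[0x2a]=0x92, mem[0x28]=0x5b, mem[0x20]=0x1e, mem[0x29]=0x27

MEM[0x26,0x2a,0x28,0x20,0x29] = 2a 92 5b 1e 27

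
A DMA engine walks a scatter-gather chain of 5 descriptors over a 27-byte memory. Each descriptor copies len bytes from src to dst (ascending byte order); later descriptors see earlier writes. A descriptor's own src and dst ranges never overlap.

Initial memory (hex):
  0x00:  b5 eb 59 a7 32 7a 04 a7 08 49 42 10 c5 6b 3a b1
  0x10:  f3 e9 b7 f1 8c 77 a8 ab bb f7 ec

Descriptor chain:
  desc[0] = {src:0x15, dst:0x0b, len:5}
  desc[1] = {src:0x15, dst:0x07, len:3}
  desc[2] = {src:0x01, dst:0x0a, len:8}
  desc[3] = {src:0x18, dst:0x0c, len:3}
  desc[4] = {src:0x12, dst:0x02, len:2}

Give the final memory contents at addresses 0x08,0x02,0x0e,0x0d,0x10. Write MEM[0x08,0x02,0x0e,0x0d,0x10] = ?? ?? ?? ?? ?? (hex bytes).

D0: mem[0x0b..0x0f] <- [77 a8 ab bb f7]
D1: mem[0x07..0x09] <- [77 a8 ab]
D2: mem[0x0a..0x11] <- [eb 59 a7 32 7a 04 77 a8]
D3: mem[0x0c..0x0e] <- [bb f7 ec]
D4: mem[0x02..0x03] <- [b7 f1]
query mem[0x08]=0xa8, mem[0x02]=0xb7, mem[0x0e]=0xec, mem[0x0d]=0xf7, mem[0x10]=0x77

MEM[0x08,0x02,0x0e,0x0d,0x10] = a8 b7 ec f7 77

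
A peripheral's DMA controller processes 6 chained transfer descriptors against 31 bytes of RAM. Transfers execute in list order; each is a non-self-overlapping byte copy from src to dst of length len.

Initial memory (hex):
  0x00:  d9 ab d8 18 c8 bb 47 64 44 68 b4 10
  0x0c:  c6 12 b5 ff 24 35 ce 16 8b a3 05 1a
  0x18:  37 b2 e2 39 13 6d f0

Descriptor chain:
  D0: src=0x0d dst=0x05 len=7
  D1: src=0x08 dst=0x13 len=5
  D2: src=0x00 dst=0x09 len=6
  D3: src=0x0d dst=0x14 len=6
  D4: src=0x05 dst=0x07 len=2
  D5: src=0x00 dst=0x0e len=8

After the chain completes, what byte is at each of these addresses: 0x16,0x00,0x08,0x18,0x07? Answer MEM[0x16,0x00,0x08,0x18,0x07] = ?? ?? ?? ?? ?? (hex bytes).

MEM[0x16,0x00,0x08,0x18,0x07] = ff d9 b5 35 12

[0] 0x0d->0x05 len=7 : 12 b5 ff 24 35 ce 16
[1] 0x08->0x13 len=5 : 24 35 ce 16 c6
[2] 0x00->0x09 len=6 : d9 ab d8 18 c8 12
[3] 0x0d->0x14 len=6 : c8 12 ff 24 35 ce
[4] 0x05->0x07 len=2 : 12 b5
[5] 0x00->0x0e len=8 : d9 ab d8 18 c8 12 b5 12
query mem[0x16]=0xff, mem[0x00]=0xd9, mem[0x08]=0xb5, mem[0x18]=0x35, mem[0x07]=0x12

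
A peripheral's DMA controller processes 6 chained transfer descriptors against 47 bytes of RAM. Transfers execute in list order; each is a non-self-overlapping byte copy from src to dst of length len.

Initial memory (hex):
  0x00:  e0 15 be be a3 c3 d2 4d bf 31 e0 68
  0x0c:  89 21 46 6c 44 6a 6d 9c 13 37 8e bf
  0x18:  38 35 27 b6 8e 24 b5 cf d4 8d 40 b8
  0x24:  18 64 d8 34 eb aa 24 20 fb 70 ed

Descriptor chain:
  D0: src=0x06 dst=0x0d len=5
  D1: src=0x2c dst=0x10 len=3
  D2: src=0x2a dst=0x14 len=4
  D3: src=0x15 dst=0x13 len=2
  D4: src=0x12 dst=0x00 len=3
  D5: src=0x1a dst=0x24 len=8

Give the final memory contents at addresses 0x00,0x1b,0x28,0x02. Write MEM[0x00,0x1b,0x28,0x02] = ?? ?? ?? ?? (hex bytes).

[0] 0x06->0x0d len=5 : d2 4d bf 31 e0
[1] 0x2c->0x10 len=3 : fb 70 ed
[2] 0x2a->0x14 len=4 : 24 20 fb 70
[3] 0x15->0x13 len=2 : 20 fb
[4] 0x12->0x00 len=3 : ed 20 fb
[5] 0x1a->0x24 len=8 : 27 b6 8e 24 b5 cf d4 8d
query mem[0x00]=0xed, mem[0x1b]=0xb6, mem[0x28]=0xb5, mem[0x02]=0xfb

MEM[0x00,0x1b,0x28,0x02] = ed b6 b5 fb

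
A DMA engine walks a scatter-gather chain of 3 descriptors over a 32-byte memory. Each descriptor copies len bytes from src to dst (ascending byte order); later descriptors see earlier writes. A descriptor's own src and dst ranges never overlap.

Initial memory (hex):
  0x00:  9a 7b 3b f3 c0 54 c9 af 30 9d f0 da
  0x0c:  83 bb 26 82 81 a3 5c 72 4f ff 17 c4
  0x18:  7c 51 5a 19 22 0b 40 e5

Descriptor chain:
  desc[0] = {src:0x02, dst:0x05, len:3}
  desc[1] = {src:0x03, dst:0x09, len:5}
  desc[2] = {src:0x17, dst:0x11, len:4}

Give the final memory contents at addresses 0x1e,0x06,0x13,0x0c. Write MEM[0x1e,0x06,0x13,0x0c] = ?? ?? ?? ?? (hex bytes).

[0] 0x02->0x05 len=3 : 3b f3 c0
[1] 0x03->0x09 len=5 : f3 c0 3b f3 c0
[2] 0x17->0x11 len=4 : c4 7c 51 5a
query mem[0x1e]=0x40, mem[0x06]=0xf3, mem[0x13]=0x51, mem[0x0c]=0xf3

MEM[0x1e,0x06,0x13,0x0c] = 40 f3 51 f3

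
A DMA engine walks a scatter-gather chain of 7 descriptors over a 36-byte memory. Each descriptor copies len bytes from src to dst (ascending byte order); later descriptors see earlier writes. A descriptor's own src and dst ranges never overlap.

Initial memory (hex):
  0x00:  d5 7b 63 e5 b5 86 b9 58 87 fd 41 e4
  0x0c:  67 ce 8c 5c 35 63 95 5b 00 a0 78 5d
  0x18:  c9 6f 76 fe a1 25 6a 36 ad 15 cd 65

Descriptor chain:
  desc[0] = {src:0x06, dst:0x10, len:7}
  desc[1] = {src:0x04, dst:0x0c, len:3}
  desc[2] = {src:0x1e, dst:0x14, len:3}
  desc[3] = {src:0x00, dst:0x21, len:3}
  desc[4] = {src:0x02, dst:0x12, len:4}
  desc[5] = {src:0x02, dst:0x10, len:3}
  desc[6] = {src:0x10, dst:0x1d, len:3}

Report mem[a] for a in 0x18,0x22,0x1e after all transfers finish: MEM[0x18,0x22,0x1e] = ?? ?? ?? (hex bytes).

D0: mem[0x10..0x16] <- [b9 58 87 fd 41 e4 67]
D1: mem[0x0c..0x0e] <- [b5 86 b9]
D2: mem[0x14..0x16] <- [6a 36 ad]
D3: mem[0x21..0x23] <- [d5 7b 63]
D4: mem[0x12..0x15] <- [63 e5 b5 86]
D5: mem[0x10..0x12] <- [63 e5 b5]
D6: mem[0x1d..0x1f] <- [63 e5 b5]
query mem[0x18]=0xc9, mem[0x22]=0x7b, mem[0x1e]=0xe5

MEM[0x18,0x22,0x1e] = c9 7b e5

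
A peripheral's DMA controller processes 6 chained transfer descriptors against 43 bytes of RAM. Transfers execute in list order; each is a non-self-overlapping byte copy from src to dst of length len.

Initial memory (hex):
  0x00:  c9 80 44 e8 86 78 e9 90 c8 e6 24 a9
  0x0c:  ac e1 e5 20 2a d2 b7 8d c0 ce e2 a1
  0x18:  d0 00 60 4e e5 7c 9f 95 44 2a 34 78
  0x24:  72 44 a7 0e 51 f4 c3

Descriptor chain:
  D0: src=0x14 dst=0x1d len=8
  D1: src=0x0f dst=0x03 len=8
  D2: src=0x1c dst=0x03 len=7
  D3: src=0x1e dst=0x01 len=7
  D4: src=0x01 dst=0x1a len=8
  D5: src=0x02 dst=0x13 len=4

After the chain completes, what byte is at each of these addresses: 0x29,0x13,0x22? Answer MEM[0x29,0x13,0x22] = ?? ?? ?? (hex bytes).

MEM[0x29,0x13,0x22] = f4 e2 00

  after D0: wrote 8B at 0x1d = c0cee2a1d000604e
  after D1: wrote 8B at 0x03 = 202ad2b78dc0cee2
  after D2: wrote 7B at 0x03 = e5c0cee2a1d000
  after D3: wrote 7B at 0x01 = cee2a1d000604e
  after D4: wrote 8B at 0x1a = cee2a1d000604ed0
  after D5: wrote 4B at 0x13 = e2a1d000
query mem[0x29]=0xf4, mem[0x13]=0xe2, mem[0x22]=0x00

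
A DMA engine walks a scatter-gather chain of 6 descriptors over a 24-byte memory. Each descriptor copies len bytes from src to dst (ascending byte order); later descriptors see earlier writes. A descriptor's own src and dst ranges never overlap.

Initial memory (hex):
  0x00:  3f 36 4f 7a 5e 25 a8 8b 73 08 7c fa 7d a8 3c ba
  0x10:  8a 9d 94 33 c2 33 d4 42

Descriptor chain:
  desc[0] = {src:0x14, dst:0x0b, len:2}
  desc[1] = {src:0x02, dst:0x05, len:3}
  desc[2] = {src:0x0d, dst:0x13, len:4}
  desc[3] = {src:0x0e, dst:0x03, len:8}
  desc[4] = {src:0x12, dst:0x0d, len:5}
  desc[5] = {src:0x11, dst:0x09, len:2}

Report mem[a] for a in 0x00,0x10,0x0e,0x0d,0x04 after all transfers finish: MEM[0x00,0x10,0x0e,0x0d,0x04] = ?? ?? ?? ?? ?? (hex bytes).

MEM[0x00,0x10,0x0e,0x0d,0x04] = 3f ba a8 94 ba

  after D0: wrote 2B at 0x0b = c233
  after D1: wrote 3B at 0x05 = 4f7a5e
  after D2: wrote 4B at 0x13 = a83cba8a
  after D3: wrote 8B at 0x03 = 3cba8a9d94a83cba
  after D4: wrote 5B at 0x0d = 94a83cba8a
  after D5: wrote 2B at 0x09 = 8a94
query mem[0x00]=0x3f, mem[0x10]=0xba, mem[0x0e]=0xa8, mem[0x0d]=0x94, mem[0x04]=0xba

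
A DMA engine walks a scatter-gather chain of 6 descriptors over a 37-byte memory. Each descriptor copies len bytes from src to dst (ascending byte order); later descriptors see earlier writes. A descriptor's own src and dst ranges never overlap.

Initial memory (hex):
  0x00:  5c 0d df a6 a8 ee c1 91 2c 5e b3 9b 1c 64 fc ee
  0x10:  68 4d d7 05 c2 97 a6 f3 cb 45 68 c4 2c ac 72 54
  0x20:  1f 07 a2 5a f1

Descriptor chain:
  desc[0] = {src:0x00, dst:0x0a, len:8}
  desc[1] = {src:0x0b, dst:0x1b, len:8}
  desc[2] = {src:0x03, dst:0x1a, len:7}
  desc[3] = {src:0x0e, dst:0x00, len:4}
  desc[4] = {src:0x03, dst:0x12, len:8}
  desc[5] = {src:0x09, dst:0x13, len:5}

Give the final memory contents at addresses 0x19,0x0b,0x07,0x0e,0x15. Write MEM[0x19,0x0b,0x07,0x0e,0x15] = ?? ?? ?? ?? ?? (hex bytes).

  after D0: wrote 8B at 0x0a = 5c0ddfa6a8eec191
  after D1: wrote 8B at 0x1b = 0ddfa6a8eec191d7
  after D2: wrote 7B at 0x1a = a6a8eec1912c5e
  after D3: wrote 4B at 0x00 = a8eec191
  after D4: wrote 8B at 0x12 = 91a8eec1912c5e5c
  after D5: wrote 5B at 0x13 = 5e5c0ddfa6
query mem[0x19]=0x5c, mem[0x0b]=0x0d, mem[0x07]=0x91, mem[0x0e]=0xa8, mem[0x15]=0x0d

MEM[0x19,0x0b,0x07,0x0e,0x15] = 5c 0d 91 a8 0d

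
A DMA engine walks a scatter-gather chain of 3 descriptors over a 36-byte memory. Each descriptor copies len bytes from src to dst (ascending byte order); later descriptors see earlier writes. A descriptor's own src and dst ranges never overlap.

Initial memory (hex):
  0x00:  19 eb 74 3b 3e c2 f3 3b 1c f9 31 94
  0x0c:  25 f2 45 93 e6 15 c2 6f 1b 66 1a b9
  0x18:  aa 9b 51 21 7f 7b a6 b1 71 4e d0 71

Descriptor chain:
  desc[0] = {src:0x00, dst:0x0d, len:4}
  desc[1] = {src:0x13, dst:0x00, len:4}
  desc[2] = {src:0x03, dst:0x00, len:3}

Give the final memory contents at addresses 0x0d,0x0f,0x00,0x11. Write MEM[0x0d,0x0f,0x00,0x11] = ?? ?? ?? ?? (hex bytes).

MEM[0x0d,0x0f,0x00,0x11] = 19 74 1a 15

#0 dst[0x0d+4] := {0x19,0xeb,0x74,0x3b}
#1 dst[0x00+4] := {0x6f,0x1b,0x66,0x1a}
#2 dst[0x00+3] := {0x1a,0x3e,0xc2}
query mem[0x0d]=0x19, mem[0x0f]=0x74, mem[0x00]=0x1a, mem[0x11]=0x15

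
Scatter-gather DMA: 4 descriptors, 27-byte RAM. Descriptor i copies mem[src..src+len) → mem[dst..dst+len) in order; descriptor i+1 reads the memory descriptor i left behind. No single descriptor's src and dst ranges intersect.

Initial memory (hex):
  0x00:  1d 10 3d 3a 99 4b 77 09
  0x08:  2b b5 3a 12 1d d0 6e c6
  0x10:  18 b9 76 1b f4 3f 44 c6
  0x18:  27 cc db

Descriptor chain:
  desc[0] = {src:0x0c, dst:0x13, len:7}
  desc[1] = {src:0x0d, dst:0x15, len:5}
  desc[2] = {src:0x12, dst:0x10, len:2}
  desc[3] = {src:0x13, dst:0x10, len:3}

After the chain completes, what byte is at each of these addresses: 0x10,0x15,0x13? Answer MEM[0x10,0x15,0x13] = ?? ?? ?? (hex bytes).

MEM[0x10,0x15,0x13] = 1d d0 1d

D0: mem[0x13..0x19] <- [1d d0 6e c6 18 b9 76]
D1: mem[0x15..0x19] <- [d0 6e c6 18 b9]
D2: mem[0x10..0x11] <- [76 1d]
D3: mem[0x10..0x12] <- [1d d0 d0]
query mem[0x10]=0x1d, mem[0x15]=0xd0, mem[0x13]=0x1d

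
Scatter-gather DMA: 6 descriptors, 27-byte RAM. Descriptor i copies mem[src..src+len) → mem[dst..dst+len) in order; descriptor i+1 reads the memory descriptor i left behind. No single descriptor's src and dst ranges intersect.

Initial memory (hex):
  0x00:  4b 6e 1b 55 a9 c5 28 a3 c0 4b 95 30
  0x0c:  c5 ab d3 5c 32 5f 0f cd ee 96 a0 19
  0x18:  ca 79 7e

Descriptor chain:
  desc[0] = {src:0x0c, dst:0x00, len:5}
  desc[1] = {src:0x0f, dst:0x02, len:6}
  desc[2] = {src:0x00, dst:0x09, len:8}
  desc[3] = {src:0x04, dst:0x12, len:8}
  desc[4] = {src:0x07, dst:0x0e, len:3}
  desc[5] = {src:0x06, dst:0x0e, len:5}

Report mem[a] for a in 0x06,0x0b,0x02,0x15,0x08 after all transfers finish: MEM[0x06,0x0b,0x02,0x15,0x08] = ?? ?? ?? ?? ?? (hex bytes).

  after D0: wrote 5B at 0x00 = c5abd35c32
  after D1: wrote 6B at 0x02 = 5c325f0fcdee
  after D2: wrote 8B at 0x09 = c5ab5c325f0fcdee
  after D3: wrote 8B at 0x12 = 5f0fcdeec0c5ab5c
  after D4: wrote 3B at 0x0e = eec0c5
  after D5: wrote 5B at 0x0e = cdeec0c5ab
query mem[0x06]=0xcd, mem[0x0b]=0x5c, mem[0x02]=0x5c, mem[0x15]=0xee, mem[0x08]=0xc0

MEM[0x06,0x0b,0x02,0x15,0x08] = cd 5c 5c ee c0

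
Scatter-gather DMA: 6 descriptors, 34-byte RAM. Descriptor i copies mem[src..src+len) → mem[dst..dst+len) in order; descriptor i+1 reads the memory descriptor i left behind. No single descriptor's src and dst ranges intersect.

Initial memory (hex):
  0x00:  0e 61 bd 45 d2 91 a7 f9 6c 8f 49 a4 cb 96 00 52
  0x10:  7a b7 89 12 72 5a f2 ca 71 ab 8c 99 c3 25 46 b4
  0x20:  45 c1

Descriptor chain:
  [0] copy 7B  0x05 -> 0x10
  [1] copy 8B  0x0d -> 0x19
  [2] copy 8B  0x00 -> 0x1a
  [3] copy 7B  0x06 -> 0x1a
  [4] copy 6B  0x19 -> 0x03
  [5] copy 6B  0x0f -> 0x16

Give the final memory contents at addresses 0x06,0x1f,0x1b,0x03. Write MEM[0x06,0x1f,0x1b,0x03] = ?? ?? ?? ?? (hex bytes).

#0 dst[0x10+7] := {0x91,0xa7,0xf9,0x6c,0x8f,0x49,0xa4}
#1 dst[0x19+8] := {0x96,0x00,0x52,0x91,0xa7,0xf9,0x6c,0x8f}
#2 dst[0x1a+8] := {0x0e,0x61,0xbd,0x45,0xd2,0x91,0xa7,0xf9}
#3 dst[0x1a+7] := {0xa7,0xf9,0x6c,0x8f,0x49,0xa4,0xcb}
#4 dst[0x03+6] := {0x96,0xa7,0xf9,0x6c,0x8f,0x49}
#5 dst[0x16+6] := {0x52,0x91,0xa7,0xf9,0x6c,0x8f}
query mem[0x06]=0x6c, mem[0x1f]=0xa4, mem[0x1b]=0x8f, mem[0x03]=0x96

MEM[0x06,0x1f,0x1b,0x03] = 6c a4 8f 96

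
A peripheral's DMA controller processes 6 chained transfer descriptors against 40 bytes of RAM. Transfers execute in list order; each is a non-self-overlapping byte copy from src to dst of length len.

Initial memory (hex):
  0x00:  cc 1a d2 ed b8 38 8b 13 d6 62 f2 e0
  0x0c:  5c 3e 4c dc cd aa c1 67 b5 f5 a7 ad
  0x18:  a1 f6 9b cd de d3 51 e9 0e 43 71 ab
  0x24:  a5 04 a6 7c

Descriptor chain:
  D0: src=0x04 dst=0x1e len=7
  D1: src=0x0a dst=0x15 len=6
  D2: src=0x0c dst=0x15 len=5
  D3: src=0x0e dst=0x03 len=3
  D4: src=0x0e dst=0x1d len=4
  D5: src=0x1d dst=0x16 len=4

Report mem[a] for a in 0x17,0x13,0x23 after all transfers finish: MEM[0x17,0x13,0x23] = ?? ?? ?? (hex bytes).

#0 dst[0x1e+7] := {0xb8,0x38,0x8b,0x13,0xd6,0x62,0xf2}
#1 dst[0x15+6] := {0xf2,0xe0,0x5c,0x3e,0x4c,0xdc}
#2 dst[0x15+5] := {0x5c,0x3e,0x4c,0xdc,0xcd}
#3 dst[0x03+3] := {0x4c,0xdc,0xcd}
#4 dst[0x1d+4] := {0x4c,0xdc,0xcd,0xaa}
#5 dst[0x16+4] := {0x4c,0xdc,0xcd,0xaa}
query mem[0x17]=0xdc, mem[0x13]=0x67, mem[0x23]=0x62

MEM[0x17,0x13,0x23] = dc 67 62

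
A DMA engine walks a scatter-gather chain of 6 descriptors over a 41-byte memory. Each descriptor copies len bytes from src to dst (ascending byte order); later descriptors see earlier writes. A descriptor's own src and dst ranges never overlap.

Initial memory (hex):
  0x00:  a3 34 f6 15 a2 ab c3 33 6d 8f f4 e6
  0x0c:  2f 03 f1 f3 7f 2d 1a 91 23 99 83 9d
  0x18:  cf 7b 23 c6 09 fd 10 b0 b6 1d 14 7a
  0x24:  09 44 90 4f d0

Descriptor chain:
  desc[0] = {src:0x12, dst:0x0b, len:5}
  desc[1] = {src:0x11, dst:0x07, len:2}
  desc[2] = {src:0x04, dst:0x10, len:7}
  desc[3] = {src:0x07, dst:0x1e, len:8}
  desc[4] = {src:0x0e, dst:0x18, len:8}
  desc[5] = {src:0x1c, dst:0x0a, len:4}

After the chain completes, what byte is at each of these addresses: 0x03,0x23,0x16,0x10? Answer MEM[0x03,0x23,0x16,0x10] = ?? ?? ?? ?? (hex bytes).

  after D0: wrote 5B at 0x0b = 1a91239983
  after D1: wrote 2B at 0x07 = 2d1a
  after D2: wrote 7B at 0x10 = a2abc32d1a8ff4
  after D3: wrote 8B at 0x1e = 2d1a8ff41a912399
  after D4: wrote 8B at 0x18 = 9983a2abc32d1a8f
  after D5: wrote 4B at 0x0a = c32d1a8f
query mem[0x03]=0x15, mem[0x23]=0x91, mem[0x16]=0xf4, mem[0x10]=0xa2

MEM[0x03,0x23,0x16,0x10] = 15 91 f4 a2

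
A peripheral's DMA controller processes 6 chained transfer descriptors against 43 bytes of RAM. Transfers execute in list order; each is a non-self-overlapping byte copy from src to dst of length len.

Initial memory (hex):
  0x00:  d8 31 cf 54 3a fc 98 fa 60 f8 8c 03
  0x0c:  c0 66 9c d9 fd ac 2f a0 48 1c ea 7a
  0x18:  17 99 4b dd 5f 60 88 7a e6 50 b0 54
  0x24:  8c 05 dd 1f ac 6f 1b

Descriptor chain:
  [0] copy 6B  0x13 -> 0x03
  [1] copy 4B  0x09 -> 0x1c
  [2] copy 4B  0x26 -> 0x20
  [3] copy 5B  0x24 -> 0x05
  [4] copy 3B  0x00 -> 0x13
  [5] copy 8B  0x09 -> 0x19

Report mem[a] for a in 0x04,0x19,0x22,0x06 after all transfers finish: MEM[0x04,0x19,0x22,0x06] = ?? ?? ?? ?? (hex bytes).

  after D0: wrote 6B at 0x03 = a0481cea7a17
  after D1: wrote 4B at 0x1c = f88c03c0
  after D2: wrote 4B at 0x20 = dd1fac6f
  after D3: wrote 5B at 0x05 = 8c05dd1fac
  after D4: wrote 3B at 0x13 = d831cf
  after D5: wrote 8B at 0x19 = ac8c03c0669cd9fd
query mem[0x04]=0x48, mem[0x19]=0xac, mem[0x22]=0xac, mem[0x06]=0x05

MEM[0x04,0x19,0x22,0x06] = 48 ac ac 05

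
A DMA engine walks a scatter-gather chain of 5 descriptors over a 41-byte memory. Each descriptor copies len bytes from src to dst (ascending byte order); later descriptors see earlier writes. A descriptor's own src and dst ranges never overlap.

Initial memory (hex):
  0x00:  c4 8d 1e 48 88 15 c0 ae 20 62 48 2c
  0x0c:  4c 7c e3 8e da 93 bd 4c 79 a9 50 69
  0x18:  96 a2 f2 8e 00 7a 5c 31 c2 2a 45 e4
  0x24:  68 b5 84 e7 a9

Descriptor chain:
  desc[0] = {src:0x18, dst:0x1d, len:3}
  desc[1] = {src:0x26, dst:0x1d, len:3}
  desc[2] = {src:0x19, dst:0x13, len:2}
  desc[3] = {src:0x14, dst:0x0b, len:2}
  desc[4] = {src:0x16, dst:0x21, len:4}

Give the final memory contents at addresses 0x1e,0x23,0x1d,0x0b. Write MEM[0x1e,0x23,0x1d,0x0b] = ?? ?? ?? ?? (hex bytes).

MEM[0x1e,0x23,0x1d,0x0b] = e7 96 84 f2

  after D0: wrote 3B at 0x1d = 96a2f2
  after D1: wrote 3B at 0x1d = 84e7a9
  after D2: wrote 2B at 0x13 = a2f2
  after D3: wrote 2B at 0x0b = f2a9
  after D4: wrote 4B at 0x21 = 506996a2
query mem[0x1e]=0xe7, mem[0x23]=0x96, mem[0x1d]=0x84, mem[0x0b]=0xf2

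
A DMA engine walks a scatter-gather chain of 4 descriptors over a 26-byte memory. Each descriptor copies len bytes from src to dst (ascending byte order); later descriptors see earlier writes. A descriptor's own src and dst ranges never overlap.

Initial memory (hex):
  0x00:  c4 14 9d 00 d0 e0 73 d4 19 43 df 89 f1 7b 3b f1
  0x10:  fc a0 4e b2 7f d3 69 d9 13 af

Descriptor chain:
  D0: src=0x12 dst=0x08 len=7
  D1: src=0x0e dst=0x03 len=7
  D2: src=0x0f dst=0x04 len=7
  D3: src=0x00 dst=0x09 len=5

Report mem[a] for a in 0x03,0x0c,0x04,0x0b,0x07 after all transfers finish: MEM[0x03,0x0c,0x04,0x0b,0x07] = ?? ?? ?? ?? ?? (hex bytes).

  after D0: wrote 7B at 0x08 = 4eb27fd369d913
  after D1: wrote 7B at 0x03 = 13f1fca04eb27f
  after D2: wrote 7B at 0x04 = f1fca04eb27fd3
  after D3: wrote 5B at 0x09 = c4149d13f1
query mem[0x03]=0x13, mem[0x0c]=0x13, mem[0x04]=0xf1, mem[0x0b]=0x9d, mem[0x07]=0x4e

MEM[0x03,0x0c,0x04,0x0b,0x07] = 13 13 f1 9d 4e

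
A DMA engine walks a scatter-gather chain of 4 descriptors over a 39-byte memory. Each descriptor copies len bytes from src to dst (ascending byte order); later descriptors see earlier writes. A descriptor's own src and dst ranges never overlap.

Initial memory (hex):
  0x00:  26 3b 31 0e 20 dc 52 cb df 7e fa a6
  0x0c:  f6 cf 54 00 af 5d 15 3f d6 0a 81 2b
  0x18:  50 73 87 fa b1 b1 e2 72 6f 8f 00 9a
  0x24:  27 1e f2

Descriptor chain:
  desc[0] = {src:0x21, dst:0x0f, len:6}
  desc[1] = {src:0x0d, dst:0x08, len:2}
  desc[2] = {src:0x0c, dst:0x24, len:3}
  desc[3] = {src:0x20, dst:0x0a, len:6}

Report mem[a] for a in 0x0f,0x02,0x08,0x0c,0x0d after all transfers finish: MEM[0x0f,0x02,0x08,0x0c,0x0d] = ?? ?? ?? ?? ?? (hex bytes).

#0 dst[0x0f+6] := {0x8f,0x00,0x9a,0x27,0x1e,0xf2}
#1 dst[0x08+2] := {0xcf,0x54}
#2 dst[0x24+3] := {0xf6,0xcf,0x54}
#3 dst[0x0a+6] := {0x6f,0x8f,0x00,0x9a,0xf6,0xcf}
query mem[0x0f]=0xcf, mem[0x02]=0x31, mem[0x08]=0xcf, mem[0x0c]=0x00, mem[0x0d]=0x9a

MEM[0x0f,0x02,0x08,0x0c,0x0d] = cf 31 cf 00 9a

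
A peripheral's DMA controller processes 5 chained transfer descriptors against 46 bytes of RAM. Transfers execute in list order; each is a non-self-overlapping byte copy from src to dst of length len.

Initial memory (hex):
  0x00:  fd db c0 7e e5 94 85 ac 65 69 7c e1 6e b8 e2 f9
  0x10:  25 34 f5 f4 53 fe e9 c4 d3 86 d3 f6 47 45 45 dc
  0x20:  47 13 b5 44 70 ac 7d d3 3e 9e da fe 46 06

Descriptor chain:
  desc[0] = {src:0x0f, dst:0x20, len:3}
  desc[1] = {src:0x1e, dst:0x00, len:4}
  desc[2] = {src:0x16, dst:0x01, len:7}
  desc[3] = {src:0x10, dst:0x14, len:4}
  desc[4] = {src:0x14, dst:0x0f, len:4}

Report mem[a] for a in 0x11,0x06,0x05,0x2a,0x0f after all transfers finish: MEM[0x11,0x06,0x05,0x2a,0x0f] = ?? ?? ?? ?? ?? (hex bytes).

MEM[0x11,0x06,0x05,0x2a,0x0f] = f5 f6 d3 da 25

#0 dst[0x20+3] := {0xf9,0x25,0x34}
#1 dst[0x00+4] := {0x45,0xdc,0xf9,0x25}
#2 dst[0x01+7] := {0xe9,0xc4,0xd3,0x86,0xd3,0xf6,0x47}
#3 dst[0x14+4] := {0x25,0x34,0xf5,0xf4}
#4 dst[0x0f+4] := {0x25,0x34,0xf5,0xf4}
query mem[0x11]=0xf5, mem[0x06]=0xf6, mem[0x05]=0xd3, mem[0x2a]=0xda, mem[0x0f]=0x25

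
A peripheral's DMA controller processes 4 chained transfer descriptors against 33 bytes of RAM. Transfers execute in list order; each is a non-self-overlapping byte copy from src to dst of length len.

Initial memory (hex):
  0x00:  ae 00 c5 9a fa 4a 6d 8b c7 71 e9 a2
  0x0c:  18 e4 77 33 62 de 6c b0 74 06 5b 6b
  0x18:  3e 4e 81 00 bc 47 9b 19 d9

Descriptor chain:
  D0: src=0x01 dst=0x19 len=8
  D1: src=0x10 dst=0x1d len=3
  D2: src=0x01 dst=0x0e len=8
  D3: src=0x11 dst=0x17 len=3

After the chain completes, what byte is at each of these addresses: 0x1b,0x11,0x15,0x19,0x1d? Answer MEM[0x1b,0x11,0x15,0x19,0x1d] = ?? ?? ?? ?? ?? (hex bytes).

MEM[0x1b,0x11,0x15,0x19,0x1d] = 9a fa c7 6d 62

#0 dst[0x19+8] := {0x00,0xc5,0x9a,0xfa,0x4a,0x6d,0x8b,0xc7}
#1 dst[0x1d+3] := {0x62,0xde,0x6c}
#2 dst[0x0e+8] := {0x00,0xc5,0x9a,0xfa,0x4a,0x6d,0x8b,0xc7}
#3 dst[0x17+3] := {0xfa,0x4a,0x6d}
query mem[0x1b]=0x9a, mem[0x11]=0xfa, mem[0x15]=0xc7, mem[0x19]=0x6d, mem[0x1d]=0x62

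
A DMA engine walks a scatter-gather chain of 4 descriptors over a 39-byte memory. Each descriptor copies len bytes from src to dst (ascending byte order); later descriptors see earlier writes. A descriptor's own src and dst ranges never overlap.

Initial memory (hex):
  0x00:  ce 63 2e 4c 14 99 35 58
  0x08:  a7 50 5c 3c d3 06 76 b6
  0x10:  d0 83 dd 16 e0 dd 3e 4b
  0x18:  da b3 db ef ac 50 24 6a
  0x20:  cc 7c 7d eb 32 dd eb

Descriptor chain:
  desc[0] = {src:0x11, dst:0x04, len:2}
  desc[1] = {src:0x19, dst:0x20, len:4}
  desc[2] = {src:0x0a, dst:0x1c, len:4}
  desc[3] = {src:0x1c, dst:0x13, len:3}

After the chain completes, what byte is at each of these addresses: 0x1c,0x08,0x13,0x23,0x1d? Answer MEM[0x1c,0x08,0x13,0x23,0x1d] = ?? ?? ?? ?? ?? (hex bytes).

  after D0: wrote 2B at 0x04 = 83dd
  after D1: wrote 4B at 0x20 = b3dbefac
  after D2: wrote 4B at 0x1c = 5c3cd306
  after D3: wrote 3B at 0x13 = 5c3cd3
query mem[0x1c]=0x5c, mem[0x08]=0xa7, mem[0x13]=0x5c, mem[0x23]=0xac, mem[0x1d]=0x3c

MEM[0x1c,0x08,0x13,0x23,0x1d] = 5c a7 5c ac 3c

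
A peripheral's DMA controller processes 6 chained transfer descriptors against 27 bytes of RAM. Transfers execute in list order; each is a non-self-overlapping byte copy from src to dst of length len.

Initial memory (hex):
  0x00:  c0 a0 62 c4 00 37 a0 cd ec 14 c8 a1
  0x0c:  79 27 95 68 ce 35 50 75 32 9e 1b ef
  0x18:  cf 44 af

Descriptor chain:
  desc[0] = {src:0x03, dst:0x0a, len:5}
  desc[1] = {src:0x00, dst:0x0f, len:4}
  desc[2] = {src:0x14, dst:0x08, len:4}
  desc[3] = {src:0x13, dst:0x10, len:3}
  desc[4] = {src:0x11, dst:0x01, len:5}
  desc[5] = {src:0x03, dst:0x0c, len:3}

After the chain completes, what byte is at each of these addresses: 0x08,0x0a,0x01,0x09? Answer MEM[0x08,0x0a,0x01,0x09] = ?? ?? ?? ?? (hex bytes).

MEM[0x08,0x0a,0x01,0x09] = 32 1b 32 9e

[0] 0x03->0x0a len=5 : c4 00 37 a0 cd
[1] 0x00->0x0f len=4 : c0 a0 62 c4
[2] 0x14->0x08 len=4 : 32 9e 1b ef
[3] 0x13->0x10 len=3 : 75 32 9e
[4] 0x11->0x01 len=5 : 32 9e 75 32 9e
[5] 0x03->0x0c len=3 : 75 32 9e
query mem[0x08]=0x32, mem[0x0a]=0x1b, mem[0x01]=0x32, mem[0x09]=0x9e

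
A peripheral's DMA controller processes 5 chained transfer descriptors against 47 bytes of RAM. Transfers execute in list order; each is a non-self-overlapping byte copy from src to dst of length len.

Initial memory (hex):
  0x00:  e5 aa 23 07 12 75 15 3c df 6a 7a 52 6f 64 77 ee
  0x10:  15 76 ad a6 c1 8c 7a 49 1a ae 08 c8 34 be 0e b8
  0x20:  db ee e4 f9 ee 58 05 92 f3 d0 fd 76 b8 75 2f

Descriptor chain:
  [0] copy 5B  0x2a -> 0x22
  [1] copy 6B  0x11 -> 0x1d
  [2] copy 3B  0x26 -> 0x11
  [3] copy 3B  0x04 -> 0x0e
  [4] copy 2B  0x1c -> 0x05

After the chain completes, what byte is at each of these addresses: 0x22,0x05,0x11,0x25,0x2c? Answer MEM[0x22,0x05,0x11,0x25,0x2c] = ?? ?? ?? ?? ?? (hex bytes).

#0 dst[0x22+5] := {0xfd,0x76,0xb8,0x75,0x2f}
#1 dst[0x1d+6] := {0x76,0xad,0xa6,0xc1,0x8c,0x7a}
#2 dst[0x11+3] := {0x2f,0x92,0xf3}
#3 dst[0x0e+3] := {0x12,0x75,0x15}
#4 dst[0x05+2] := {0x34,0x76}
query mem[0x22]=0x7a, mem[0x05]=0x34, mem[0x11]=0x2f, mem[0x25]=0x75, mem[0x2c]=0xb8

MEM[0x22,0x05,0x11,0x25,0x2c] = 7a 34 2f 75 b8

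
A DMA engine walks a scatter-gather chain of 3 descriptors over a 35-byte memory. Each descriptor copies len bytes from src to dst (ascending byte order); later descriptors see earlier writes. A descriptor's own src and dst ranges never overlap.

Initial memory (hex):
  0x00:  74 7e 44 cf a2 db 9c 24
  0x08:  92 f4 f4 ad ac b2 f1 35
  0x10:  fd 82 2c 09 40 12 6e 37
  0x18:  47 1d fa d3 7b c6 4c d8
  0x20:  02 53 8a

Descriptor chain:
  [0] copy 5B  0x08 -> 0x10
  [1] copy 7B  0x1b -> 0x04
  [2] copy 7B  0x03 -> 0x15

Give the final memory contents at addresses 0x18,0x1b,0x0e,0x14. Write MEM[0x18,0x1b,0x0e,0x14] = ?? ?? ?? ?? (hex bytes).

#0 dst[0x10+5] := {0x92,0xf4,0xf4,0xad,0xac}
#1 dst[0x04+7] := {0xd3,0x7b,0xc6,0x4c,0xd8,0x02,0x53}
#2 dst[0x15+7] := {0xcf,0xd3,0x7b,0xc6,0x4c,0xd8,0x02}
query mem[0x18]=0xc6, mem[0x1b]=0x02, mem[0x0e]=0xf1, mem[0x14]=0xac

MEM[0x18,0x1b,0x0e,0x14] = c6 02 f1 ac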